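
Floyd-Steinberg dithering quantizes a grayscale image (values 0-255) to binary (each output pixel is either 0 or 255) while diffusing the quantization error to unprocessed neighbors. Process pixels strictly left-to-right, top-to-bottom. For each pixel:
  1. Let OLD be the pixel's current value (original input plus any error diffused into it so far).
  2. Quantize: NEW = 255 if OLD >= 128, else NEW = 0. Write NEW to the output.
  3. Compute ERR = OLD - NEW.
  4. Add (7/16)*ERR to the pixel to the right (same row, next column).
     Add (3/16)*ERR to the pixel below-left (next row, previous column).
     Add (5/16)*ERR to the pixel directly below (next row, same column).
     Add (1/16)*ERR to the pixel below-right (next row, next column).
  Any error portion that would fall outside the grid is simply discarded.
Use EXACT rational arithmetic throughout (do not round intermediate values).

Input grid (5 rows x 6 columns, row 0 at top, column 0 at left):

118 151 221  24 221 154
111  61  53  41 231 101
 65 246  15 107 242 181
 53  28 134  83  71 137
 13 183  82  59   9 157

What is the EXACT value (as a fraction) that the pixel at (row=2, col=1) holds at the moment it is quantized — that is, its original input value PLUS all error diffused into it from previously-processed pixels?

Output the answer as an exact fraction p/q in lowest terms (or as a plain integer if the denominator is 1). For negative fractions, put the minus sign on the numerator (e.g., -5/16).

Answer: 132337545/524288

Derivation:
(0,0): OLD=118 → NEW=0, ERR=118
(0,1): OLD=1621/8 → NEW=255, ERR=-419/8
(0,2): OLD=25355/128 → NEW=255, ERR=-7285/128
(0,3): OLD=-1843/2048 → NEW=0, ERR=-1843/2048
(0,4): OLD=7228827/32768 → NEW=255, ERR=-1127013/32768
(0,5): OLD=72851261/524288 → NEW=255, ERR=-60842179/524288
(1,0): OLD=17671/128 → NEW=255, ERR=-14969/128
(1,1): OLD=-10063/1024 → NEW=0, ERR=-10063/1024
(1,2): OLD=900229/32768 → NEW=0, ERR=900229/32768
(1,3): OLD=5600993/131072 → NEW=0, ERR=5600993/131072
(1,4): OLD=1821436867/8388608 → NEW=255, ERR=-317658173/8388608
(1,5): OLD=6176493669/134217728 → NEW=0, ERR=6176493669/134217728
(2,0): OLD=436011/16384 → NEW=0, ERR=436011/16384
(2,1): OLD=132337545/524288 → NEW=255, ERR=-1355895/524288
Target (2,1): original=246, with diffused error = 132337545/524288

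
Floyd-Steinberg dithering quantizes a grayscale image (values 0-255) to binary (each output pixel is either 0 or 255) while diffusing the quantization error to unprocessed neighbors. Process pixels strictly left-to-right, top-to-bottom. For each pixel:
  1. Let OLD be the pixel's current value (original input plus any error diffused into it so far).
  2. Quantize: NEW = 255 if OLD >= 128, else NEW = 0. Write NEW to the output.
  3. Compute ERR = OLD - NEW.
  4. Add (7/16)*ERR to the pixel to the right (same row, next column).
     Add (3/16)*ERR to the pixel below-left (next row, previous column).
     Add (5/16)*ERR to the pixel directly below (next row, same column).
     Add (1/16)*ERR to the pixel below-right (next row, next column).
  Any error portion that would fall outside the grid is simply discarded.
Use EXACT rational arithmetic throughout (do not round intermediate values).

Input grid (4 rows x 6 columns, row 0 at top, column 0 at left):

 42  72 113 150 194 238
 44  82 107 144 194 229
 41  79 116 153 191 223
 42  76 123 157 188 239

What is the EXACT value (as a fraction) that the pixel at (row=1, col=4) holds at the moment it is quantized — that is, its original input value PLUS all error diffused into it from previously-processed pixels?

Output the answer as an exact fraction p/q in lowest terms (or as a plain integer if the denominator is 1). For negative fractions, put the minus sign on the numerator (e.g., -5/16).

(0,0): OLD=42 → NEW=0, ERR=42
(0,1): OLD=723/8 → NEW=0, ERR=723/8
(0,2): OLD=19525/128 → NEW=255, ERR=-13115/128
(0,3): OLD=215395/2048 → NEW=0, ERR=215395/2048
(0,4): OLD=7864757/32768 → NEW=255, ERR=-491083/32768
(0,5): OLD=121342963/524288 → NEW=255, ERR=-12350477/524288
(1,0): OLD=9481/128 → NEW=0, ERR=9481/128
(1,1): OLD=129087/1024 → NEW=0, ERR=129087/1024
(1,2): OLD=5095467/32768 → NEW=255, ERR=-3260373/32768
(1,3): OLD=16268943/131072 → NEW=0, ERR=16268943/131072
(1,4): OLD=2061723405/8388608 → NEW=255, ERR=-77371635/8388608
Target (1,4): original=194, with diffused error = 2061723405/8388608

Answer: 2061723405/8388608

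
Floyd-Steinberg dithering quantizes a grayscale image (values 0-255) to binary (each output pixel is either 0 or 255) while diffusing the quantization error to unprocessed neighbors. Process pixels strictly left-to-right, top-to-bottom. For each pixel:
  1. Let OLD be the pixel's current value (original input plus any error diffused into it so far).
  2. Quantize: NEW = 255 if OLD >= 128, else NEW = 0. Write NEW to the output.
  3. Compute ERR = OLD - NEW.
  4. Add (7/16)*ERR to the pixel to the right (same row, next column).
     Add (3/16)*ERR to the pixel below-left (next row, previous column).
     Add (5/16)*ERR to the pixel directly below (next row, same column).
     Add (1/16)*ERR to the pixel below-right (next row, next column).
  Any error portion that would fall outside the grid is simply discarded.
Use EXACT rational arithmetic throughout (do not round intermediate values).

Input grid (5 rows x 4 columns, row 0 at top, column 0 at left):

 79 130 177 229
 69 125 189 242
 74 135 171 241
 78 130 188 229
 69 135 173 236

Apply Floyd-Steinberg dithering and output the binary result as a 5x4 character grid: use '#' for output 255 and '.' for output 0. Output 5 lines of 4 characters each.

Answer: .###
..##
.#.#
.###
.#.#

Derivation:
(0,0): OLD=79 → NEW=0, ERR=79
(0,1): OLD=2633/16 → NEW=255, ERR=-1447/16
(0,2): OLD=35183/256 → NEW=255, ERR=-30097/256
(0,3): OLD=727305/4096 → NEW=255, ERR=-317175/4096
(1,0): OLD=19643/256 → NEW=0, ERR=19643/256
(1,1): OLD=231837/2048 → NEW=0, ERR=231837/2048
(1,2): OLD=11902305/65536 → NEW=255, ERR=-4809375/65536
(1,3): OLD=187010935/1048576 → NEW=255, ERR=-80375945/1048576
(2,0): OLD=3906063/32768 → NEW=0, ERR=3906063/32768
(2,1): OLD=223937045/1048576 → NEW=255, ERR=-43449835/1048576
(2,2): OLD=257197225/2097152 → NEW=0, ERR=257197225/2097152
(2,3): OLD=8929339237/33554432 → NEW=255, ERR=372959077/33554432
(3,0): OLD=1803243423/16777216 → NEW=0, ERR=1803243423/16777216
(3,1): OLD=52215964097/268435456 → NEW=255, ERR=-16235077183/268435456
(3,2): OLD=856242395455/4294967296 → NEW=255, ERR=-238974265025/4294967296
(3,3): OLD=14829374043449/68719476736 → NEW=255, ERR=-2694092524231/68719476736
(4,0): OLD=391906985715/4294967296 → NEW=0, ERR=391906985715/4294967296
(4,1): OLD=5233189802969/34359738368 → NEW=255, ERR=-3528543480871/34359738368
(4,2): OLD=109459504339513/1099511627776 → NEW=0, ERR=109459504339513/1099511627776
(4,3): OLD=4641267623073887/17592186044416 → NEW=255, ERR=155260181747807/17592186044416
Row 0: .###
Row 1: ..##
Row 2: .#.#
Row 3: .###
Row 4: .#.#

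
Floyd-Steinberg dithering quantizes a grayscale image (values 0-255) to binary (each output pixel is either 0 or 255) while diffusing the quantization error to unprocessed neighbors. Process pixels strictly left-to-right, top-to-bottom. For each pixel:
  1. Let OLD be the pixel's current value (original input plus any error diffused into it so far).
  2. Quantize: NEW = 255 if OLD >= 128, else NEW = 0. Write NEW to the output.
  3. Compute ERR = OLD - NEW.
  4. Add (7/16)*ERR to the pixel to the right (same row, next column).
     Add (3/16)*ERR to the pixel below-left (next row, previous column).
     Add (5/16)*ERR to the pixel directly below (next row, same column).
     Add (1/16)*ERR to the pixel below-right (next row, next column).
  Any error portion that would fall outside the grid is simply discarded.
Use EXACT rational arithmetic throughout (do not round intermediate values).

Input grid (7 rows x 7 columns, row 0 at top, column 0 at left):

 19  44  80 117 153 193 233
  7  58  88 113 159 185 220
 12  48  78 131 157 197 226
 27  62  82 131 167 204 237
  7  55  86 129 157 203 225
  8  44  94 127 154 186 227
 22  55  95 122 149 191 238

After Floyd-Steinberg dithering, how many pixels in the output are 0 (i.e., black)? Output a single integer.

(0,0): OLD=19 → NEW=0, ERR=19
(0,1): OLD=837/16 → NEW=0, ERR=837/16
(0,2): OLD=26339/256 → NEW=0, ERR=26339/256
(0,3): OLD=663605/4096 → NEW=255, ERR=-380875/4096
(0,4): OLD=7360883/65536 → NEW=0, ERR=7360883/65536
(0,5): OLD=253901349/1048576 → NEW=255, ERR=-13485531/1048576
(0,6): OLD=3814692611/16777216 → NEW=255, ERR=-463497469/16777216
(1,0): OLD=5823/256 → NEW=0, ERR=5823/256
(1,1): OLD=214585/2048 → NEW=0, ERR=214585/2048
(1,2): OLD=9950125/65536 → NEW=255, ERR=-6761555/65536
(1,3): OLD=17378409/262144 → NEW=0, ERR=17378409/262144
(1,4): OLD=3605082843/16777216 → NEW=255, ERR=-673107237/16777216
(1,5): OLD=22181929931/134217728 → NEW=255, ERR=-12043590709/134217728
(1,6): OLD=367875220869/2147483648 → NEW=255, ERR=-179733109371/2147483648
(2,0): OLD=1269891/32768 → NEW=0, ERR=1269891/32768
(2,1): OLD=83649745/1048576 → NEW=0, ERR=83649745/1048576
(2,2): OLD=1671655091/16777216 → NEW=0, ERR=1671655091/16777216
(2,3): OLD=24338720731/134217728 → NEW=255, ERR=-9886799909/134217728
(2,4): OLD=106895008587/1073741824 → NEW=0, ERR=106895008587/1073741824
(2,5): OLD=6676554267545/34359738368 → NEW=255, ERR=-2085179016295/34359738368
(2,6): OLD=92186752853439/549755813888 → NEW=255, ERR=-48000979688001/549755813888
(3,0): OLD=907116627/16777216 → NEW=0, ERR=907116627/16777216
(3,1): OLD=17674971863/134217728 → NEW=255, ERR=-16550548777/134217728
(3,2): OLD=54076394485/1073741824 → NEW=0, ERR=54076394485/1073741824
(3,3): OLD=665324144931/4294967296 → NEW=255, ERR=-429892515549/4294967296
(3,4): OLD=76051883596883/549755813888 → NEW=255, ERR=-64135848944557/549755813888
(3,5): OLD=544682508973737/4398046511104 → NEW=0, ERR=544682508973737/4398046511104
(3,6): OLD=18303227831316727/70368744177664 → NEW=255, ERR=359198066012407/70368744177664
(4,0): OLD=1665404285/2147483648 → NEW=0, ERR=1665404285/2147483648
(4,1): OLD=1017968833241/34359738368 → NEW=0, ERR=1017968833241/34359738368
(4,2): OLD=48502644084567/549755813888 → NEW=0, ERR=48502644084567/549755813888
(4,3): OLD=517181432824045/4398046511104 → NEW=0, ERR=517181432824045/4398046511104
(4,4): OLD=6648283249439159/35184372088832 → NEW=255, ERR=-2323731633213001/35184372088832
(4,5): OLD=232468244475103543/1125899906842624 → NEW=255, ERR=-54636231769765577/1125899906842624
(4,6): OLD=3838960609823356593/18014398509481984 → NEW=255, ERR=-754711010094549327/18014398509481984
(5,0): OLD=7585185353627/549755813888 → NEW=0, ERR=7585185353627/549755813888
(5,1): OLD=333748086431241/4398046511104 → NEW=0, ERR=333748086431241/4398046511104
(5,2): OLD=6286424315114383/35184372088832 → NEW=255, ERR=-2685590567537777/35184372088832
(5,3): OLD=34757870873238635/281474976710656 → NEW=0, ERR=34757870873238635/281474976710656
(5,4): OLD=3344130445090485945/18014398509481984 → NEW=255, ERR=-1249541174827419975/18014398509481984
(5,5): OLD=18519639786178246953/144115188075855872 → NEW=255, ERR=-18229733173165000407/144115188075855872
(5,6): OLD=358636352809041557319/2305843009213693952 → NEW=255, ERR=-229353614540450400441/2305843009213693952
(6,0): OLD=2852764045347411/70368744177664 → NEW=0, ERR=2852764045347411/70368744177664
(6,1): OLD=93451050428313071/1125899906842624 → NEW=0, ERR=93451050428313071/1125899906842624
(6,2): OLD=2438364681198196973/18014398509481984 → NEW=255, ERR=-2155306938719708947/18014398509481984
(6,3): OLD=13037915051922815795/144115188075855872 → NEW=0, ERR=13037915051922815795/144115188075855872
(6,4): OLD=43495149638850811289/288230376151711744 → NEW=255, ERR=-30003596279835683431/288230376151711744
(6,5): OLD=3060074076633789454493/36893488147419103232 → NEW=0, ERR=3060074076633789454493/36893488147419103232
(6,6): OLD=138895820546242199149435/590295810358705651712 → NEW=255, ERR=-11629611095227742037125/590295810358705651712
Output grid:
  Row 0: ...#.##  (4 black, running=4)
  Row 1: ..#.###  (3 black, running=7)
  Row 2: ...#.##  (4 black, running=11)
  Row 3: .#.##.#  (3 black, running=14)
  Row 4: ....###  (4 black, running=18)
  Row 5: ..#.###  (3 black, running=21)
  Row 6: ..#.#.#  (4 black, running=25)

Answer: 25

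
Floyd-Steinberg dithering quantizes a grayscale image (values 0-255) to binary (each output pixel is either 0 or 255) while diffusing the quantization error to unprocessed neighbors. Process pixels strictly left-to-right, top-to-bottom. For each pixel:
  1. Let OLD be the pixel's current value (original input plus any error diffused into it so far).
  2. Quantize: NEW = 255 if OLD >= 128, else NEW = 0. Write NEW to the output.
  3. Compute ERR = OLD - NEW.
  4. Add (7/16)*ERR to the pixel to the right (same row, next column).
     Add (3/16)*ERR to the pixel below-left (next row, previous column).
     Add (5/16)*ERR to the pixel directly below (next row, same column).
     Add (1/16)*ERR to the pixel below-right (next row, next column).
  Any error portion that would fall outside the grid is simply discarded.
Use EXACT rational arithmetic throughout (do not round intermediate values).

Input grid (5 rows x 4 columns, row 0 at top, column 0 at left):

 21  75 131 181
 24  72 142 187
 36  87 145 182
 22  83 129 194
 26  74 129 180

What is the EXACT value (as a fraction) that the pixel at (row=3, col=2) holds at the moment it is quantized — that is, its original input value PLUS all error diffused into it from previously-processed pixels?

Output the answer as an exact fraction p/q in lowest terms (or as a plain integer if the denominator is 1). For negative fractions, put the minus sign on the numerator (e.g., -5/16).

Answer: 757268014789/4294967296

Derivation:
(0,0): OLD=21 → NEW=0, ERR=21
(0,1): OLD=1347/16 → NEW=0, ERR=1347/16
(0,2): OLD=42965/256 → NEW=255, ERR=-22315/256
(0,3): OLD=585171/4096 → NEW=255, ERR=-459309/4096
(1,0): OLD=11865/256 → NEW=0, ERR=11865/256
(1,1): OLD=212079/2048 → NEW=0, ERR=212079/2048
(1,2): OLD=9456923/65536 → NEW=255, ERR=-7254757/65536
(1,3): OLD=102843053/1048576 → NEW=0, ERR=102843053/1048576
(2,0): OLD=2290485/32768 → NEW=0, ERR=2290485/32768
(2,1): OLD=138498711/1048576 → NEW=255, ERR=-128888169/1048576
(2,2): OLD=170901523/2097152 → NEW=0, ERR=170901523/2097152
(2,3): OLD=8099495591/33554432 → NEW=255, ERR=-456884569/33554432
(3,0): OLD=348911845/16777216 → NEW=0, ERR=348911845/16777216
(3,1): OLD=19685837115/268435456 → NEW=0, ERR=19685837115/268435456
(3,2): OLD=757268014789/4294967296 → NEW=255, ERR=-337948645691/4294967296
Target (3,2): original=129, with diffused error = 757268014789/4294967296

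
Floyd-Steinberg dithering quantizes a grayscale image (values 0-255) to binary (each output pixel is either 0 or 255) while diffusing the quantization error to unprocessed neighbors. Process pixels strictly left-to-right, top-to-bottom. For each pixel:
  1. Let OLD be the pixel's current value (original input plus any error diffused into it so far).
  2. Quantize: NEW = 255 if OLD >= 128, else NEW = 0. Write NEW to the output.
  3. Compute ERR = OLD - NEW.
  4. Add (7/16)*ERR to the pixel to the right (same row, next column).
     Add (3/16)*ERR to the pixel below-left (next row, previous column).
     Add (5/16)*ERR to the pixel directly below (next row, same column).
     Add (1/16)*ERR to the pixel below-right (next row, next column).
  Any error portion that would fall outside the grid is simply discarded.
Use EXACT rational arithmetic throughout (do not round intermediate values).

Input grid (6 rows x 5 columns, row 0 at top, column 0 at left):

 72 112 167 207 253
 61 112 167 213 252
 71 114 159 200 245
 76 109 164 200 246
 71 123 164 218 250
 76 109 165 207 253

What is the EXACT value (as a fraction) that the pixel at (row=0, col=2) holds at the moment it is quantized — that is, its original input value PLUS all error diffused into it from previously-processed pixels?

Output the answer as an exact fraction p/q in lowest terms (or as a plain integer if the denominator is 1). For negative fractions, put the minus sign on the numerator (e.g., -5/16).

(0,0): OLD=72 → NEW=0, ERR=72
(0,1): OLD=287/2 → NEW=255, ERR=-223/2
(0,2): OLD=3783/32 → NEW=0, ERR=3783/32
Target (0,2): original=167, with diffused error = 3783/32

Answer: 3783/32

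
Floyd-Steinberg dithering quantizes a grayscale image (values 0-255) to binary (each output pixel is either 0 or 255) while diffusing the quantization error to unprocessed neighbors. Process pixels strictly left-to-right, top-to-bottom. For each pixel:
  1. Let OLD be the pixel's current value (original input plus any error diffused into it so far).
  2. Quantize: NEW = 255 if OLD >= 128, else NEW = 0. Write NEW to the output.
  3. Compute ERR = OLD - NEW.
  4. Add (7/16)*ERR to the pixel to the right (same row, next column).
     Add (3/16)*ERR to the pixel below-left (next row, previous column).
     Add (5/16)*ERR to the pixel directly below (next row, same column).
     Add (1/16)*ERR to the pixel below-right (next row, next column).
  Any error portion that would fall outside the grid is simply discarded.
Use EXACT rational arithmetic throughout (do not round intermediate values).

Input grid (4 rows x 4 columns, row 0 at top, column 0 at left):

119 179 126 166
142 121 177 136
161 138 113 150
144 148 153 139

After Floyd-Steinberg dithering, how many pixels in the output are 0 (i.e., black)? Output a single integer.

Answer: 7

Derivation:
(0,0): OLD=119 → NEW=0, ERR=119
(0,1): OLD=3697/16 → NEW=255, ERR=-383/16
(0,2): OLD=29575/256 → NEW=0, ERR=29575/256
(0,3): OLD=886961/4096 → NEW=255, ERR=-157519/4096
(1,0): OLD=44723/256 → NEW=255, ERR=-20557/256
(1,1): OLD=220133/2048 → NEW=0, ERR=220133/2048
(1,2): OLD=16477129/65536 → NEW=255, ERR=-234551/65536
(1,3): OLD=135934159/1048576 → NEW=255, ERR=-131452721/1048576
(2,0): OLD=5113767/32768 → NEW=255, ERR=-3242073/32768
(2,1): OLD=128569501/1048576 → NEW=0, ERR=128569501/1048576
(2,2): OLD=311924721/2097152 → NEW=255, ERR=-222849039/2097152
(2,3): OLD=2151188685/33554432 → NEW=0, ERR=2151188685/33554432
(3,0): OLD=2282895927/16777216 → NEW=255, ERR=-1995294153/16777216
(3,1): OLD=29038630185/268435456 → NEW=0, ERR=29038630185/268435456
(3,2): OLD=802319343319/4294967296 → NEW=255, ERR=-292897317161/4294967296
(3,3): OLD=8422091972705/68719476736 → NEW=0, ERR=8422091972705/68719476736
Output grid:
  Row 0: .#.#  (2 black, running=2)
  Row 1: #.##  (1 black, running=3)
  Row 2: #.#.  (2 black, running=5)
  Row 3: #.#.  (2 black, running=7)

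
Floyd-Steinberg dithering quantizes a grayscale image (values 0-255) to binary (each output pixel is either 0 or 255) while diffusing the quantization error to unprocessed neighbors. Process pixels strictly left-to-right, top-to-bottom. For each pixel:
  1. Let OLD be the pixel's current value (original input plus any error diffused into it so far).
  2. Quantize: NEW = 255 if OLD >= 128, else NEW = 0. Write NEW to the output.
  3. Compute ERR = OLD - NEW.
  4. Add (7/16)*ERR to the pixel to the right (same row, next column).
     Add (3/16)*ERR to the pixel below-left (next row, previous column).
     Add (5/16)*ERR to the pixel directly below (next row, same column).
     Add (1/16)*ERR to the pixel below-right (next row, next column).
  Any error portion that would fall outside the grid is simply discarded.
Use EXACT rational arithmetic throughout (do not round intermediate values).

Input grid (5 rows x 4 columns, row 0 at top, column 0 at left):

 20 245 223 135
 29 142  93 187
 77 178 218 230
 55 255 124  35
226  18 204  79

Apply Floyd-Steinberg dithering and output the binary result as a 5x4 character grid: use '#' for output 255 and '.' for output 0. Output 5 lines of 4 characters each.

(0,0): OLD=20 → NEW=0, ERR=20
(0,1): OLD=1015/4 → NEW=255, ERR=-5/4
(0,2): OLD=14237/64 → NEW=255, ERR=-2083/64
(0,3): OLD=123659/1024 → NEW=0, ERR=123659/1024
(1,0): OLD=2241/64 → NEW=0, ERR=2241/64
(1,1): OLD=77863/512 → NEW=255, ERR=-52697/512
(1,2): OLD=989011/16384 → NEW=0, ERR=989011/16384
(1,3): OLD=65303477/262144 → NEW=255, ERR=-1543243/262144
(2,0): OLD=562333/8192 → NEW=0, ERR=562333/8192
(2,1): OLD=49643503/262144 → NEW=255, ERR=-17203217/262144
(2,2): OLD=105180755/524288 → NEW=255, ERR=-28512685/524288
(2,3): OLD=1746006967/8388608 → NEW=255, ERR=-393088073/8388608
(3,0): OLD=269050349/4194304 → NEW=0, ERR=269050349/4194304
(3,1): OLD=17223465459/67108864 → NEW=255, ERR=110705139/67108864
(3,2): OLD=101832666445/1073741824 → NEW=0, ERR=101832666445/1073741824
(3,3): OLD=1004153740955/17179869184 → NEW=0, ERR=1004153740955/17179869184
(4,0): OLD=264521795561/1073741824 → NEW=255, ERR=-9282369559/1073741824
(4,1): OLD=313746179099/8589934592 → NEW=0, ERR=313746179099/8589934592
(4,2): OLD=71654954578011/274877906944 → NEW=255, ERR=1561088307291/274877906944
(4,3): OLD=464774754414573/4398046511104 → NEW=0, ERR=464774754414573/4398046511104
Row 0: .##.
Row 1: .#.#
Row 2: .###
Row 3: .#..
Row 4: #.#.

Answer: .##.
.#.#
.###
.#..
#.#.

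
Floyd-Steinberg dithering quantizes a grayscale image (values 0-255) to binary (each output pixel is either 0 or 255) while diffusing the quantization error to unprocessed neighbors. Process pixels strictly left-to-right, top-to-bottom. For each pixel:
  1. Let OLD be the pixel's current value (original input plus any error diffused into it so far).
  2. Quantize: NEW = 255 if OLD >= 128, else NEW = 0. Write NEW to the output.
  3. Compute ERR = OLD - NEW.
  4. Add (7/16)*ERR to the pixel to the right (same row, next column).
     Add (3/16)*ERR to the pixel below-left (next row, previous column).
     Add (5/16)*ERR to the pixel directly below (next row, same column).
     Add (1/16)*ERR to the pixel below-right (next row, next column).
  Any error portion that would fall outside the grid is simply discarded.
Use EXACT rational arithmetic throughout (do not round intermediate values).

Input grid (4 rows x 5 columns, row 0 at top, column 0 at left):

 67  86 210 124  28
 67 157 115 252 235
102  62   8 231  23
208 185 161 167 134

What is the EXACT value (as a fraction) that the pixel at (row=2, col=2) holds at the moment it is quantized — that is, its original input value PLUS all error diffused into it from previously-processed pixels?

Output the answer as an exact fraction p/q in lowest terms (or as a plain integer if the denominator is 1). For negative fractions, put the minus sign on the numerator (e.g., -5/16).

Answer: -501136061/16777216

Derivation:
(0,0): OLD=67 → NEW=0, ERR=67
(0,1): OLD=1845/16 → NEW=0, ERR=1845/16
(0,2): OLD=66675/256 → NEW=255, ERR=1395/256
(0,3): OLD=517669/4096 → NEW=0, ERR=517669/4096
(0,4): OLD=5458691/65536 → NEW=0, ERR=5458691/65536
(1,0): OLD=28047/256 → NEW=0, ERR=28047/256
(1,1): OLD=504169/2048 → NEW=255, ERR=-18071/2048
(1,2): OLD=9420573/65536 → NEW=255, ERR=-7291107/65536
(1,3): OLD=67837529/262144 → NEW=255, ERR=990809/262144
(1,4): OLD=1134901739/4194304 → NEW=255, ERR=65354219/4194304
(2,0): OLD=4410003/32768 → NEW=255, ERR=-3945837/32768
(2,1): OLD=-7814655/1048576 → NEW=0, ERR=-7814655/1048576
(2,2): OLD=-501136061/16777216 → NEW=0, ERR=-501136061/16777216
Target (2,2): original=8, with diffused error = -501136061/16777216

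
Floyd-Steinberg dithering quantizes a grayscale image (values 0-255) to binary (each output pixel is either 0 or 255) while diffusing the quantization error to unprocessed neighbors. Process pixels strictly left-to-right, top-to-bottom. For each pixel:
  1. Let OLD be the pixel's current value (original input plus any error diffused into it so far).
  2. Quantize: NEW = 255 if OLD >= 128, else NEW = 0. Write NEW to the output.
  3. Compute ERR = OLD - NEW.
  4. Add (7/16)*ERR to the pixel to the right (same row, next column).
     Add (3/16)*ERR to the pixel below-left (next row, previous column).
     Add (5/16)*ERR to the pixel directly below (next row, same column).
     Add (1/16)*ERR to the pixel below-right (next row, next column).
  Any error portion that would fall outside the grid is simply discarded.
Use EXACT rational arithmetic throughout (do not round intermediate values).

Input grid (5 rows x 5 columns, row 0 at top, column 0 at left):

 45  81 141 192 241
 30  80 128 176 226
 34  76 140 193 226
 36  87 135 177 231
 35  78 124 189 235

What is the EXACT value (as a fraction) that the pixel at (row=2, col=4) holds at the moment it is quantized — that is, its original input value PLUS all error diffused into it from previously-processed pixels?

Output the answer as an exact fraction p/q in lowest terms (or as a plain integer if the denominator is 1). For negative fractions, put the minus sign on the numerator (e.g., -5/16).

(0,0): OLD=45 → NEW=0, ERR=45
(0,1): OLD=1611/16 → NEW=0, ERR=1611/16
(0,2): OLD=47373/256 → NEW=255, ERR=-17907/256
(0,3): OLD=661083/4096 → NEW=255, ERR=-383397/4096
(0,4): OLD=13110397/65536 → NEW=255, ERR=-3601283/65536
(1,0): OLD=16113/256 → NEW=0, ERR=16113/256
(1,1): OLD=263575/2048 → NEW=255, ERR=-258665/2048
(1,2): OLD=2596963/65536 → NEW=0, ERR=2596963/65536
(1,3): OLD=39167079/262144 → NEW=255, ERR=-27679641/262144
(1,4): OLD=657592149/4194304 → NEW=255, ERR=-411955371/4194304
(2,0): OLD=982637/32768 → NEW=0, ERR=982637/32768
(2,1): OLD=63978111/1048576 → NEW=0, ERR=63978111/1048576
(2,2): OLD=2539821885/16777216 → NEW=255, ERR=-1738368195/16777216
(2,3): OLD=26503338599/268435456 → NEW=0, ERR=26503338599/268435456
(2,4): OLD=996016307985/4294967296 → NEW=255, ERR=-99200352495/4294967296
Target (2,4): original=226, with diffused error = 996016307985/4294967296

Answer: 996016307985/4294967296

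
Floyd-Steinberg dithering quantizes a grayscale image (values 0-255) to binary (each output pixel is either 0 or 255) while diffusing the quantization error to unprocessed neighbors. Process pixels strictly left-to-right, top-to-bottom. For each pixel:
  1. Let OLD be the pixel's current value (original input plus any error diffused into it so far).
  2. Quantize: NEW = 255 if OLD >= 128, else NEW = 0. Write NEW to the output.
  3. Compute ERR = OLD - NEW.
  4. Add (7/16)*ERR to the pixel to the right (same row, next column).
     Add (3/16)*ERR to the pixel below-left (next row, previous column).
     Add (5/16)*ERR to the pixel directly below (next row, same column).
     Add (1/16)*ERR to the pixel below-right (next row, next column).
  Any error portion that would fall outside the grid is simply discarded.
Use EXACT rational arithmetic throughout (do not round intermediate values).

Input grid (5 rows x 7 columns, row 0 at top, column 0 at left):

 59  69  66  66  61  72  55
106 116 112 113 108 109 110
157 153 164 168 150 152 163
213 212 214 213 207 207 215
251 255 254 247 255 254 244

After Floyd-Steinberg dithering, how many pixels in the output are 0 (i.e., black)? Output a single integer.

(0,0): OLD=59 → NEW=0, ERR=59
(0,1): OLD=1517/16 → NEW=0, ERR=1517/16
(0,2): OLD=27515/256 → NEW=0, ERR=27515/256
(0,3): OLD=462941/4096 → NEW=0, ERR=462941/4096
(0,4): OLD=7238283/65536 → NEW=0, ERR=7238283/65536
(0,5): OLD=126165453/1048576 → NEW=0, ERR=126165453/1048576
(0,6): OLD=1805905051/16777216 → NEW=0, ERR=1805905051/16777216
(1,0): OLD=36407/256 → NEW=255, ERR=-28873/256
(1,1): OLD=246017/2048 → NEW=0, ERR=246017/2048
(1,2): OLD=14762645/65536 → NEW=255, ERR=-1949035/65536
(1,3): OLD=42659953/262144 → NEW=255, ERR=-24186767/262144
(1,4): OLD=2210781747/16777216 → NEW=255, ERR=-2067408333/16777216
(1,5): OLD=16075779107/134217728 → NEW=0, ERR=16075779107/134217728
(1,6): OLD=437139035053/2147483648 → NEW=255, ERR=-110469295187/2147483648
(2,0): OLD=4727707/32768 → NEW=255, ERR=-3628133/32768
(2,1): OLD=135762393/1048576 → NEW=255, ERR=-131624487/1048576
(2,2): OLD=1509888715/16777216 → NEW=0, ERR=1509888715/16777216
(2,3): OLD=20612717107/134217728 → NEW=255, ERR=-13612803533/134217728
(2,4): OLD=89990150883/1073741824 → NEW=0, ERR=89990150883/1073741824
(2,5): OLD=7172568520673/34359738368 → NEW=255, ERR=-1589164763167/34359738368
(2,6): OLD=73763900158007/549755813888 → NEW=255, ERR=-66423832383433/549755813888
(3,0): OLD=2598172267/16777216 → NEW=255, ERR=-1680017813/16777216
(3,1): OLD=18645147535/134217728 → NEW=255, ERR=-15580373105/134217728
(3,2): OLD=176604046301/1073741824 → NEW=255, ERR=-97200118819/1073741824
(3,3): OLD=700250623387/4294967296 → NEW=255, ERR=-394966037093/4294967296
(3,4): OLD=97827407544939/549755813888 → NEW=255, ERR=-42360324996501/549755813888
(3,5): OLD=621969629834993/4398046511104 → NEW=255, ERR=-499532230496527/4398046511104
(3,6): OLD=8772187999699375/70368744177664 → NEW=0, ERR=8772187999699375/70368744177664
(4,0): OLD=425076563813/2147483648 → NEW=255, ERR=-122531766427/2147483648
(4,1): OLD=5859338077473/34359738368 → NEW=255, ERR=-2902395206367/34359738368
(4,2): OLD=90301430866831/549755813888 → NEW=255, ERR=-49886301674609/549755813888
(4,3): OLD=696902582599381/4398046511104 → NEW=255, ERR=-424599277732139/4398046511104
(4,4): OLD=5687189953923247/35184372088832 → NEW=255, ERR=-3284824928728913/35184372088832
(4,5): OLD=220922891295645551/1125899906842624 → NEW=255, ERR=-66181584949223569/1125899906842624
(4,6): OLD=4506136930637878201/18014398509481984 → NEW=255, ERR=-87534689280027719/18014398509481984
Output grid:
  Row 0: .......  (7 black, running=7)
  Row 1: #.###.#  (2 black, running=9)
  Row 2: ##.#.##  (2 black, running=11)
  Row 3: ######.  (1 black, running=12)
  Row 4: #######  (0 black, running=12)

Answer: 12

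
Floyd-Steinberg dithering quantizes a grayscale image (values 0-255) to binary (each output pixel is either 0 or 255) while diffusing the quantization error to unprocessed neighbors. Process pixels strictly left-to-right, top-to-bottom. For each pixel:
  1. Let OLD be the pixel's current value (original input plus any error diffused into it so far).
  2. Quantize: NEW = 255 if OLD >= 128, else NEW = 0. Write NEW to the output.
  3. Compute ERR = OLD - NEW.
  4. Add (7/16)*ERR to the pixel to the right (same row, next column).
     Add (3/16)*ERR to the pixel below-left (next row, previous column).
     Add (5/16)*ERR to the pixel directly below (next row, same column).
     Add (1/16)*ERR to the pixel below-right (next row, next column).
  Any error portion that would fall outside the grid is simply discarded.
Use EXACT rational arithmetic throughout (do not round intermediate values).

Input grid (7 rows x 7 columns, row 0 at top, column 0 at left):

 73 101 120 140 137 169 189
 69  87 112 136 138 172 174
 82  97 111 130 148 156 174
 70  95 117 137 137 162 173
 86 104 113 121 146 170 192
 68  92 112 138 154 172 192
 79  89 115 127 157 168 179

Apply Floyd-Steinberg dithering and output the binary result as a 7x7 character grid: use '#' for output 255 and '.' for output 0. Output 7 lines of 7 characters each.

(0,0): OLD=73 → NEW=0, ERR=73
(0,1): OLD=2127/16 → NEW=255, ERR=-1953/16
(0,2): OLD=17049/256 → NEW=0, ERR=17049/256
(0,3): OLD=692783/4096 → NEW=255, ERR=-351697/4096
(0,4): OLD=6516553/65536 → NEW=0, ERR=6516553/65536
(0,5): OLD=222825215/1048576 → NEW=255, ERR=-44561665/1048576
(0,6): OLD=2858962169/16777216 → NEW=255, ERR=-1419227911/16777216
(1,0): OLD=17645/256 → NEW=0, ERR=17645/256
(1,1): OLD=196731/2048 → NEW=0, ERR=196731/2048
(1,2): OLD=9903127/65536 → NEW=255, ERR=-6808553/65536
(1,3): OLD=22681227/262144 → NEW=0, ERR=22681227/262144
(1,4): OLD=3247934977/16777216 → NEW=255, ERR=-1030255103/16777216
(1,5): OLD=16402366673/134217728 → NEW=0, ERR=16402366673/134217728
(1,6): OLD=426005711903/2147483648 → NEW=255, ERR=-121602618337/2147483648
(2,0): OLD=3982969/32768 → NEW=0, ERR=3982969/32768
(2,1): OLD=173041859/1048576 → NEW=255, ERR=-94345021/1048576
(2,2): OLD=1030072585/16777216 → NEW=0, ERR=1030072585/16777216
(2,3): OLD=22265677569/134217728 → NEW=255, ERR=-11959843071/134217728
(2,4): OLD=126859181265/1073741824 → NEW=0, ERR=126859181265/1073741824
(2,5): OLD=7951656548763/34359738368 → NEW=255, ERR=-810076735077/34359738368
(2,6): OLD=84457770872301/549755813888 → NEW=255, ERR=-55729961669139/549755813888
(3,0): OLD=1528645097/16777216 → NEW=0, ERR=1528645097/16777216
(3,1): OLD=16891890101/134217728 → NEW=0, ERR=16891890101/134217728
(3,2): OLD=181373014511/1073741824 → NEW=255, ERR=-92431150609/1073741824
(3,3): OLD=418683122585/4294967296 → NEW=0, ERR=418683122585/4294967296
(3,4): OLD=113568320338409/549755813888 → NEW=255, ERR=-26619412203031/549755813888
(3,5): OLD=535793530585291/4398046511104 → NEW=0, ERR=535793530585291/4398046511104
(3,6): OLD=13591459167977493/70368744177664 → NEW=255, ERR=-4352570597326827/70368744177664
(4,0): OLD=296505067911/2147483648 → NEW=255, ERR=-251103262329/2147483648
(4,1): OLD=2808120830811/34359738368 → NEW=0, ERR=2808120830811/34359738368
(4,2): OLD=81362987495477/549755813888 → NEW=255, ERR=-58824745045963/549755813888
(4,3): OLD=396664126549463/4398046511104 → NEW=0, ERR=396664126549463/4398046511104
(4,4): OLD=7010910578473429/35184372088832 → NEW=255, ERR=-1961104304178731/35184372088832
(4,5): OLD=190346009797598677/1125899906842624 → NEW=255, ERR=-96758466447270443/1125899906842624
(4,6): OLD=2570412744733336163/18014398509481984 → NEW=255, ERR=-2023258875184569757/18014398509481984
(5,0): OLD=25719496850497/549755813888 → NEW=0, ERR=25719496850497/549755813888
(5,1): OLD=486585016083691/4398046511104 → NEW=0, ERR=486585016083691/4398046511104
(5,2): OLD=5241918252318941/35184372088832 → NEW=255, ERR=-3730096630333219/35184372088832
(5,3): OLD=28897442813154609/281474976710656 → NEW=0, ERR=28897442813154609/281474976710656
(5,4): OLD=3080839697614808827/18014398509481984 → NEW=255, ERR=-1512831922303097093/18014398509481984
(5,5): OLD=12085630948448942667/144115188075855872 → NEW=0, ERR=12085630948448942667/144115188075855872
(5,6): OLD=434005835695538430469/2305843009213693952 → NEW=255, ERR=-153984131653953527291/2305843009213693952
(6,0): OLD=8047665712306409/70368744177664 → NEW=0, ERR=8047665712306409/70368744177664
(6,1): OLD=176377068796697981/1125899906842624 → NEW=255, ERR=-110727407448171139/1125899906842624
(6,2): OLD=1171083593475195351/18014398509481984 → NEW=0, ERR=1171083593475195351/18014398509481984
(6,3): OLD=23800859692081667209/144115188075855872 → NEW=255, ERR=-12948513267261580151/144115188075855872
(6,4): OLD=32739608281159624187/288230376151711744 → NEW=0, ERR=32739608281159624187/288230376151711744
(6,5): OLD=8342779667370606701031/36893488147419103232 → NEW=255, ERR=-1065059810221264623129/36893488147419103232
(6,6): OLD=88982722373146106434017/590295810358705651712 → NEW=255, ERR=-61542709268323834752543/590295810358705651712
Row 0: .#.#.##
Row 1: ..#.#.#
Row 2: .#.#.##
Row 3: ..#.#.#
Row 4: #.#.###
Row 5: ..#.#.#
Row 6: .#.#.##

Answer: .#.#.##
..#.#.#
.#.#.##
..#.#.#
#.#.###
..#.#.#
.#.#.##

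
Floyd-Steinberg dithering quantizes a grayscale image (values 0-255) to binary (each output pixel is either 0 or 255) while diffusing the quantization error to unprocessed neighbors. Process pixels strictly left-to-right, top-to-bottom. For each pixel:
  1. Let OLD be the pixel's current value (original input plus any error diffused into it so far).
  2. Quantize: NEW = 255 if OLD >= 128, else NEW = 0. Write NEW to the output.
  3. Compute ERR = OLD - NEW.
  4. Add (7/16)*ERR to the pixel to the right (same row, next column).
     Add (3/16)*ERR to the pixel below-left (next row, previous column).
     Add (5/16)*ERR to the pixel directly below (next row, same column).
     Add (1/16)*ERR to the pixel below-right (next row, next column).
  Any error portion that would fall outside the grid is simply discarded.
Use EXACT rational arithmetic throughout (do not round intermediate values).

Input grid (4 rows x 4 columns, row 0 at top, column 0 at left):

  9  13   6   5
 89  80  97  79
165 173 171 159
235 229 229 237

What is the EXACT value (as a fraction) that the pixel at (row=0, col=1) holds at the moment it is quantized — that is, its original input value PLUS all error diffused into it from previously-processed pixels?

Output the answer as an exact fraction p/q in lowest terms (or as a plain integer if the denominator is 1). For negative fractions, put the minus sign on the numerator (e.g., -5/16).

(0,0): OLD=9 → NEW=0, ERR=9
(0,1): OLD=271/16 → NEW=0, ERR=271/16
Target (0,1): original=13, with diffused error = 271/16

Answer: 271/16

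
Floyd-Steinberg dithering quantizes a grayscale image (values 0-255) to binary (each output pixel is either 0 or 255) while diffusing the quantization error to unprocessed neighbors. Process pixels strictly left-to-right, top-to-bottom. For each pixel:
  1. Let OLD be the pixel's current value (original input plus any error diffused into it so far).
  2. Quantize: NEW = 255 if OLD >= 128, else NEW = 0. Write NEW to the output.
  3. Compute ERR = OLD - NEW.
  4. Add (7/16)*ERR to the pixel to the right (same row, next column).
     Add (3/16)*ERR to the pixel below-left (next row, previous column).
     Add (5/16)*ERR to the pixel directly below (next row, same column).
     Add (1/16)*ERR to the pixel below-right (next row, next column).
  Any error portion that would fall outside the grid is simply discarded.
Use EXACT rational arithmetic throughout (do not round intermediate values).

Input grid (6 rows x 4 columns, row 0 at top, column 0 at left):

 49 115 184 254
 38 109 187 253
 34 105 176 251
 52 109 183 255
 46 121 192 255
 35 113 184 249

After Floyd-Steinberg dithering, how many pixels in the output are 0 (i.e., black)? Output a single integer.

Answer: 10

Derivation:
(0,0): OLD=49 → NEW=0, ERR=49
(0,1): OLD=2183/16 → NEW=255, ERR=-1897/16
(0,2): OLD=33825/256 → NEW=255, ERR=-31455/256
(0,3): OLD=820199/4096 → NEW=255, ERR=-224281/4096
(1,0): OLD=7957/256 → NEW=0, ERR=7957/256
(1,1): OLD=134291/2048 → NEW=0, ERR=134291/2048
(1,2): OLD=10460431/65536 → NEW=255, ERR=-6251249/65536
(1,3): OLD=195536025/1048576 → NEW=255, ERR=-71850855/1048576
(2,0): OLD=1835265/32768 → NEW=0, ERR=1835265/32768
(2,1): OLD=140563995/1048576 → NEW=255, ERR=-126822885/1048576
(2,2): OLD=177266791/2097152 → NEW=0, ERR=177266791/2097152
(2,3): OLD=8744481451/33554432 → NEW=255, ERR=188101291/33554432
(3,0): OLD=785588977/16777216 → NEW=0, ERR=785588977/16777216
(3,1): OLD=29806815407/268435456 → NEW=0, ERR=29806815407/268435456
(3,2): OLD=1080125241681/4294967296 → NEW=255, ERR=-15091418799/4294967296
(3,3): OLD=17901253850295/68719476736 → NEW=255, ERR=377787282615/68719476736
(4,0): OLD=349836059997/4294967296 → NEW=0, ERR=349836059997/4294967296
(4,1): OLD=6652145429655/34359738368 → NEW=255, ERR=-2109587854185/34359738368
(4,2): OLD=189128595662519/1099511627776 → NEW=255, ERR=-91246869420361/1099511627776
(4,3): OLD=3873638934780209/17592186044416 → NEW=255, ERR=-612368506545871/17592186044416
(5,0): OLD=26906132323405/549755813888 → NEW=0, ERR=26906132323405/549755813888
(5,1): OLD=1842886241975227/17592186044416 → NEW=0, ERR=1842886241975227/17592186044416
(5,2): OLD=1702332354811815/8796093022208 → NEW=255, ERR=-540671365851225/8796093022208
(5,3): OLD=57996077635581063/281474976710656 → NEW=255, ERR=-13780041425636217/281474976710656
Output grid:
  Row 0: .###  (1 black, running=1)
  Row 1: ..##  (2 black, running=3)
  Row 2: .#.#  (2 black, running=5)
  Row 3: ..##  (2 black, running=7)
  Row 4: .###  (1 black, running=8)
  Row 5: ..##  (2 black, running=10)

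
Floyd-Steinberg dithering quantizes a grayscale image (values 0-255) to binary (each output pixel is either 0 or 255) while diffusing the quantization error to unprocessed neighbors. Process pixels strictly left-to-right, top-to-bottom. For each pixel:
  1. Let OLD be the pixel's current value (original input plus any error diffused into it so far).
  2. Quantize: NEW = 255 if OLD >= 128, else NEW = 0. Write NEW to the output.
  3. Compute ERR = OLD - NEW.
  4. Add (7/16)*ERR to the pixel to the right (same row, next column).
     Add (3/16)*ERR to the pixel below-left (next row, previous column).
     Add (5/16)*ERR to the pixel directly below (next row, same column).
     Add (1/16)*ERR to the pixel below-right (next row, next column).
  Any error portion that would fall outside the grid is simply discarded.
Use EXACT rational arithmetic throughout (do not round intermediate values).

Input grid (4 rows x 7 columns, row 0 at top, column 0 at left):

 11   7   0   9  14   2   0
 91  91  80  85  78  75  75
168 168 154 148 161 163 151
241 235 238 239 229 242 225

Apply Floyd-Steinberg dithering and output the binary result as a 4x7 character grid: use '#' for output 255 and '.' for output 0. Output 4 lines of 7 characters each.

(0,0): OLD=11 → NEW=0, ERR=11
(0,1): OLD=189/16 → NEW=0, ERR=189/16
(0,2): OLD=1323/256 → NEW=0, ERR=1323/256
(0,3): OLD=46125/4096 → NEW=0, ERR=46125/4096
(0,4): OLD=1240379/65536 → NEW=0, ERR=1240379/65536
(0,5): OLD=10779805/1048576 → NEW=0, ERR=10779805/1048576
(0,6): OLD=75458635/16777216 → NEW=0, ERR=75458635/16777216
(1,0): OLD=24743/256 → NEW=0, ERR=24743/256
(1,1): OLD=283921/2048 → NEW=255, ERR=-238319/2048
(1,2): OLD=2199013/65536 → NEW=0, ERR=2199013/65536
(1,3): OLD=28067969/262144 → NEW=0, ERR=28067969/262144
(1,4): OLD=2237903715/16777216 → NEW=255, ERR=-2040286365/16777216
(1,5): OLD=3628475987/134217728 → NEW=0, ERR=3628475987/134217728
(1,6): OLD=190858765949/2147483648 → NEW=0, ERR=190858765949/2147483648
(2,0): OLD=5779787/32768 → NEW=255, ERR=-2576053/32768
(2,1): OLD=114896233/1048576 → NEW=0, ERR=114896233/1048576
(2,2): OLD=3778682235/16777216 → NEW=255, ERR=-499507845/16777216
(2,3): OLD=19827865443/134217728 → NEW=255, ERR=-14397655197/134217728
(2,4): OLD=94303027219/1073741824 → NEW=0, ERR=94303027219/1073741824
(2,5): OLD=7522577457137/34359738368 → NEW=255, ERR=-1239155826703/34359738368
(2,6): OLD=90536628238759/549755813888 → NEW=255, ERR=-49651104302681/549755813888
(3,0): OLD=3975829275/16777216 → NEW=255, ERR=-302360805/16777216
(3,1): OLD=33670021247/134217728 → NEW=255, ERR=-555499393/134217728
(3,2): OLD=229373025453/1073741824 → NEW=255, ERR=-44431139667/1073741824
(3,3): OLD=867501282251/4294967296 → NEW=255, ERR=-227715378229/4294967296
(3,4): OLD=120827237344027/549755813888 → NEW=255, ERR=-19360495197413/549755813888
(3,5): OLD=896664207942145/4398046511104 → NEW=255, ERR=-224837652389375/4398046511104
(3,6): OLD=12114447755323551/70368744177664 → NEW=255, ERR=-5829582009980769/70368744177664
Row 0: .......
Row 1: .#..#..
Row 2: #.##.##
Row 3: #######

Answer: .......
.#..#..
#.##.##
#######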